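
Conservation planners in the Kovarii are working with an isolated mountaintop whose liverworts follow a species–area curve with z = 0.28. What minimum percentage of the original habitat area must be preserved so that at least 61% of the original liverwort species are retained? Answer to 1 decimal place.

Need (A_new/A_old)^0.28 = 0.61, so A_new/A_old = 0.61^(1/0.28) = 0.61^3.571
ln(A_new/A_old) = ln 0.61 / 0.28 = -0.4943 / 0.28 = -1.7653
A_new/A_old = e^-1.7653 ≈ 0.1711

17.1%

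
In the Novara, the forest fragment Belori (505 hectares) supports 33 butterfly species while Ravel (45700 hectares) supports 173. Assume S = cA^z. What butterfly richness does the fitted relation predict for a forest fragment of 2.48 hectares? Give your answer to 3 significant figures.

4.67

z = ln(173/33) / ln(45700/505) = 1.6568 / 4.5053 = 0.3677
c = 33 / 505^0.3677 = 33 / 9.865 = 3.345
S₃ = 3.345 × 2.48^0.3677 = 3.345 × 1.397 ≈ 4.672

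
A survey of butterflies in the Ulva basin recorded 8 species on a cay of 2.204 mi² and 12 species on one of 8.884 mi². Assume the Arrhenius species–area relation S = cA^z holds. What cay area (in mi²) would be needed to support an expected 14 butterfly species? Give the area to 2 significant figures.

z = ln(12/8) / ln(8.884/2.204) = 0.4055 / 1.3940 = 0.2909
c = 8 / 2.204^0.2909 = 8 / 1.258 = 6.357
A = (14/6.357)^(1/0.2909) ⇒ ln A = ln(2.202)/0.2909 = 2.7142
A = e^2.7142 ≈ 15.09 mi²

15 mi²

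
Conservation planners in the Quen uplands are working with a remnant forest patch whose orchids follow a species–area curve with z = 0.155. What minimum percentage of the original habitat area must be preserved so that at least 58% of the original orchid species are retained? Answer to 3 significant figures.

Need (A_new/A_old)^0.155 = 0.58, so A_new/A_old = 0.58^(1/0.155) = 0.58^6.452
ln(A_new/A_old) = ln 0.58 / 0.155 = -0.5447 / 0.155 = -3.5144
A_new/A_old = e^-3.5144 ≈ 0.02977

2.98%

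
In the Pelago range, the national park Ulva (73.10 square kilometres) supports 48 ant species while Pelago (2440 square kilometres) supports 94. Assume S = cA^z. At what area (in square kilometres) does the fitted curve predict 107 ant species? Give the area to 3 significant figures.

4800 square kilometres

z = ln(94/48) / ln(2440/73.1) = 0.6721 / 3.5079 = 0.1916
c = 48 / 73.1^0.1916 = 48 / 2.276 = 21.09
A = (107/21.09)^(1/0.1916) ⇒ ln A = ln(5.073)/0.1916 = 8.4758
A = e^8.4758 ≈ 4797 square kilometres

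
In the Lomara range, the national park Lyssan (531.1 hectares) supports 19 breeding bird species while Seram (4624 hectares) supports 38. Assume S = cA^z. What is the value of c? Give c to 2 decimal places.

2.55

z = ln(S₂/S₁) / ln(A₂/A₁) = ln(38/19) / ln(4624/531.1) = 0.6931 / 2.1641 = 0.3203
c = S₁ / A₁^z = 19 / 531.1^0.3203 = 19 / 7.462 = 2.546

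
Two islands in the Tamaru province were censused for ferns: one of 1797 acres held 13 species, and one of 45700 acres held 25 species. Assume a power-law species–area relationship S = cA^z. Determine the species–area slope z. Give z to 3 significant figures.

0.202

Taking logs: ln S = ln c + z ln A, so z = (ln S₂ − ln S₁)/(ln A₂ − ln A₁).
z = ln(25/13) / ln(45700/1797) = ln(1.923) / ln(25.43) = 0.6539 / 3.2360 = 0.2021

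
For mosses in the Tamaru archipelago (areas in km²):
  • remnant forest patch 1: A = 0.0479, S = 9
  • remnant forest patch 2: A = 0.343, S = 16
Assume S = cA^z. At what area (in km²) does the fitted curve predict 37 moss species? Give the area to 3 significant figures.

6.04 km²

z = ln(16/9) / ln(0.343/0.0479) = 0.5754 / 1.9686 = 0.2923
c = 9 / 0.0479^0.2923 = 9 / 0.4114 = 21.87
A = (37/21.87)^(1/0.2923) ⇒ ln A = ln(1.691)/0.2923 = 1.7983
A = e^1.7983 ≈ 6.04 km²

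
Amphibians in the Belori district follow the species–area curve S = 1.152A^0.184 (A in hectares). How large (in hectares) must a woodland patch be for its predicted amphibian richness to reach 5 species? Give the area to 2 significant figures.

5 = 1.152 × A^0.184  ⇒  A^0.184 = 5/1.152 = 4.34
ln A = ln(4.34) / 0.184 = 1.4679 / 0.184 = 7.9779
A = e^7.9779 ≈ 2916 hectares

2900 hectares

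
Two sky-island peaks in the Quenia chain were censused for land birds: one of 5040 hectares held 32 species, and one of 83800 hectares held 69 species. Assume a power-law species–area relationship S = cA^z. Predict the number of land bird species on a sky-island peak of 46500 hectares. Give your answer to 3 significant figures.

58.7

z = ln(69/32) / ln(83800/5040) = 0.7684 / 2.8110 = 0.2733
c = 32 / 5040^0.2733 = 32 / 10.28 = 3.113
S₃ = 3.113 × 46500^0.2733 = 3.113 × 18.87 ≈ 58.74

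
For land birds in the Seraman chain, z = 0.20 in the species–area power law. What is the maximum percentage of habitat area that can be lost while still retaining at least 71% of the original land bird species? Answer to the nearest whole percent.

82%

Need (A_new/A_old)^0.2 = 0.71, so A_new/A_old = 0.71^(1/0.2) = 0.71^5
ln(A_new/A_old) = ln 0.71 / 0.2 = -0.3425 / 0.2 = -1.7125
A_new/A_old = e^-1.7125 ≈ 0.1804
Fraction that can be lost = 1 − 0.1804 = 0.8196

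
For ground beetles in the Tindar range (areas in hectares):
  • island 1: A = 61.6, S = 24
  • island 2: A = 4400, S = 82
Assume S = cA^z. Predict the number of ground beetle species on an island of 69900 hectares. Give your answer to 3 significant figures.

182

z = ln(82/24) / ln(4400/61.6) = 1.2287 / 4.2687 = 0.2878
c = 24 / 61.6^0.2878 = 24 / 3.274 = 7.33
S₃ = 7.33 × 69900^0.2878 = 7.33 × 24.8 ≈ 181.8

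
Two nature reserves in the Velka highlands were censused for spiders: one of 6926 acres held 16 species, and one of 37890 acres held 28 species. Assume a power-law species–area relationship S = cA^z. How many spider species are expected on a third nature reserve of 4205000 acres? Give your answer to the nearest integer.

z = ln(28/16) / ln(37890/6926) = 0.5596 / 1.6994 = 0.3293
c = 16 / 6926^0.3293 = 16 / 18.39 = 0.8699
S₃ = 0.8699 × 4205000^0.3293 = 0.8699 × 151.8 ≈ 132

132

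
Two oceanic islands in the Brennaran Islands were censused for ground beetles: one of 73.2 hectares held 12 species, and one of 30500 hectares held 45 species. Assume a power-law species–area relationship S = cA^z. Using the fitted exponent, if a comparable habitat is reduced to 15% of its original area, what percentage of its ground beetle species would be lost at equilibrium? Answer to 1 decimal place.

z = ln(45/12) / ln(30500/73.2) = 1.3218 / 6.0323 = 0.2191
S_new/S_old = (A_new/A_old)^z = 0.15^0.2191 = exp(0.2191 × -1.8971) = 0.6599
Fraction lost = 1 − 0.6599 = 0.3401

34.0%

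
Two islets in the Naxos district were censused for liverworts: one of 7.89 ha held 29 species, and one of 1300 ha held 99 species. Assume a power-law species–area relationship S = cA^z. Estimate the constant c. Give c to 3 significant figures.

z = ln(S₂/S₁) / ln(A₂/A₁) = ln(99/29) / ln(1300/7.89) = 1.2278 / 5.1045 = 0.2405
c = S₁ / A₁^z = 29 / 7.89^0.2405 = 29 / 1.644 = 17.64

17.6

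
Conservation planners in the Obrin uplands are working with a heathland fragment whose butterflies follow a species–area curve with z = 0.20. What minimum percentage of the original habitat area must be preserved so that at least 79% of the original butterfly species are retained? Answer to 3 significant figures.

30.8%

Need (A_new/A_old)^0.2 = 0.79, so A_new/A_old = 0.79^(1/0.2) = 0.79^5
ln(A_new/A_old) = ln 0.79 / 0.2 = -0.2357 / 0.2 = -1.1786
A_new/A_old = e^-1.1786 ≈ 0.3077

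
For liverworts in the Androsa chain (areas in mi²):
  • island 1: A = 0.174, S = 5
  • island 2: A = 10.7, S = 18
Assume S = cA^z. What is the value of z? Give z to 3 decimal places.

Taking logs: ln S = ln c + z ln A, so z = (ln S₂ − ln S₁)/(ln A₂ − ln A₁).
z = ln(18/5) / ln(10.7/0.174) = ln(3.6) / ln(61.49) = 1.2809 / 4.1189 = 0.3110

0.311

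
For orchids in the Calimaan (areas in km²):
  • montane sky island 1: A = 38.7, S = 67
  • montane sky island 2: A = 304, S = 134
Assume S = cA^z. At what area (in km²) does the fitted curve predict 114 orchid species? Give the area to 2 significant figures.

190 km²

z = ln(134/67) / ln(304/38.7) = 0.6931 / 2.0612 = 0.3363
c = 67 / 38.7^0.3363 = 67 / 3.419 = 19.6
A = (114/19.6)^(1/0.3363) ⇒ ln A = ln(5.818)/0.3363 = 5.2364
A = e^5.2364 ≈ 188 km²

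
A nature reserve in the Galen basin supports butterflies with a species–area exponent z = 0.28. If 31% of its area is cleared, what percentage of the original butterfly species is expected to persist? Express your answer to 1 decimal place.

90.1%

S_new/S_old = (A_new/A_old)^z = 0.69^0.28
= exp(0.28 × ln 0.69) = exp(0.28 × -0.3711) = exp(-0.1039) ≈ 0.9013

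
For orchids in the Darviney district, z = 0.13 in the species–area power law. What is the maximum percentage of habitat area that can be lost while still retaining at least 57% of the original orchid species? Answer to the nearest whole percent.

99%

Need (A_new/A_old)^0.13 = 0.57, so A_new/A_old = 0.57^(1/0.13) = 0.57^7.692
ln(A_new/A_old) = ln 0.57 / 0.13 = -0.5621 / 0.13 = -4.3240
A_new/A_old = e^-4.3240 ≈ 0.01325
Fraction that can be lost = 1 − 0.01325 = 0.9868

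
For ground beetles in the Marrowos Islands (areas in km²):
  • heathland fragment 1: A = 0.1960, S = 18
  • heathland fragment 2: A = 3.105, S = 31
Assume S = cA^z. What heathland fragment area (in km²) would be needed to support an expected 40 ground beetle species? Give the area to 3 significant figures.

z = ln(31/18) / ln(3.105/0.196) = 0.5436 / 2.7627 = 0.1968
c = 18 / 0.196^0.1968 = 18 / 0.7257 = 24.8
A = (40/24.8)^(1/0.1968) ⇒ ln A = ln(1.613)/0.1968 = 2.4284
A = e^2.4284 ≈ 11.34 km²

11.3 km²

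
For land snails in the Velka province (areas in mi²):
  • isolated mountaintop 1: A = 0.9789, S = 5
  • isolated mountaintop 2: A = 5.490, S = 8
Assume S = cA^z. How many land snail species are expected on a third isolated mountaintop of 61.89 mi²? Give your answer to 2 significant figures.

15

z = ln(8/5) / ln(5.49/0.9789) = 0.4700 / 1.7243 = 0.2726
c = 5 / 0.9789^0.2726 = 5 / 0.9942 = 5.029
S₃ = 5.029 × 61.89^0.2726 = 5.029 × 3.079 ≈ 15.48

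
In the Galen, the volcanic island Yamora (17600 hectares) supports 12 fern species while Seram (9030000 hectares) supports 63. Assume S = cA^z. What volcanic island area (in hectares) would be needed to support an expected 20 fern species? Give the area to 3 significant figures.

120000 hectares

z = ln(63/12) / ln(9030000/17600) = 1.6582 / 6.2404 = 0.2657
c = 12 / 17600^0.2657 = 12 / 13.43 = 0.8934
A = (20/0.8934)^(1/0.2657) ⇒ ln A = ln(22.39)/0.2657 = 11.6980
A = e^11.6980 ≈ 120336 hectares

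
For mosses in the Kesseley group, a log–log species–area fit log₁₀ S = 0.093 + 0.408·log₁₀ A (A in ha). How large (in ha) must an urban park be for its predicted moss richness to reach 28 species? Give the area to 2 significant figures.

28 = 1.239 × A^0.408  ⇒  A^0.408 = 28/1.239 = 22.6
ln A = ln(22.6) / 0.408 = 3.1181 / 0.408 = 7.6423
A = e^7.6423 ≈ 2085 ha

2100 ha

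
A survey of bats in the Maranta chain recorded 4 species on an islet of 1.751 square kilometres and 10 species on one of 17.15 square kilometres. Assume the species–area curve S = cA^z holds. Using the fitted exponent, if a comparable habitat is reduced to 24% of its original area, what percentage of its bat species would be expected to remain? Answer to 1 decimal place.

z = ln(10/4) / ln(17.15/1.751) = 0.9163 / 2.2818 = 0.4016
S_new/S_old = (A_new/A_old)^z = 0.24^0.4016 = exp(0.4016 × -1.4271) = 0.5638

56.4%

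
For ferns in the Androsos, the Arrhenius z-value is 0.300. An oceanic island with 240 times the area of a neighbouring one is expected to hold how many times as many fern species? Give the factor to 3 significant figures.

5.18

S₂/S₁ = (A₂/A₁)^z = 240^0.3
ln(S₂/S₁) = 0.3 × ln 240 = 0.3 × 5.4806 = 1.6442
S₂/S₁ = e^1.6442 ≈ 5.177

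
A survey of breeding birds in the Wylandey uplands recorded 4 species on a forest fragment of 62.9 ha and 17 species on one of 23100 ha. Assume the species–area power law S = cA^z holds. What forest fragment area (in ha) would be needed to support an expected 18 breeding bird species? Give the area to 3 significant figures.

z = ln(17/4) / ln(23100/62.9) = 1.4469 / 5.9060 = 0.2450
c = 4 / 62.9^0.2450 = 4 / 2.758 = 1.45
A = (18/1.45)^(1/0.2450) ⇒ ln A = ln(12.41)/0.2450 = 10.2809
A = e^10.2809 ≈ 29170 ha

29200 ha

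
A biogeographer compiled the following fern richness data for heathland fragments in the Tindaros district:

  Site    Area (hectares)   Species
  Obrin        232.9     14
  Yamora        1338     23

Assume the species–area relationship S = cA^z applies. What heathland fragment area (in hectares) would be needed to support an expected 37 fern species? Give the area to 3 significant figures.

z = ln(23/14) / ln(1338/232.9) = 0.4964 / 1.7483 = 0.2840
c = 14 / 232.9^0.2840 = 14 / 4.701 = 2.978
A = (37/2.978)^(1/0.2840) ⇒ ln A = ln(12.42)/0.2840 = 8.8733
A = e^8.8733 ≈ 7138 hectares

7140 hectares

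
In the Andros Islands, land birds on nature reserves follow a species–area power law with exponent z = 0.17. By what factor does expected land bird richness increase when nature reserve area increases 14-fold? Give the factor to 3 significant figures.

1.57

S₂/S₁ = (A₂/A₁)^z = 14^0.17
ln(S₂/S₁) = 0.17 × ln 14 = 0.17 × 2.6391 = 0.4486
S₂/S₁ = e^0.4486 ≈ 1.566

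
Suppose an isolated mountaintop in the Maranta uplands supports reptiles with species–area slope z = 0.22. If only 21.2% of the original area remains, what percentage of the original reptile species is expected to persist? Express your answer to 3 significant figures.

71.1%

S_new/S_old = (A_new/A_old)^z = 0.212^0.22
= exp(0.22 × ln 0.212) = exp(0.22 × -1.5512) = exp(-0.3413) ≈ 0.7109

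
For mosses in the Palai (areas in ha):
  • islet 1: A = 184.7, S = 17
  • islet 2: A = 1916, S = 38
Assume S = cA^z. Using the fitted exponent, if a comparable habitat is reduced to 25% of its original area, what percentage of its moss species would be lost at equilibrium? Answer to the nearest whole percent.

38%

z = ln(38/17) / ln(1916/184.7) = 0.8044 / 2.3393 = 0.3439
S_new/S_old = (A_new/A_old)^z = 0.25^0.3439 = exp(0.3439 × -1.3863) = 0.6208
Fraction lost = 1 − 0.6208 = 0.3792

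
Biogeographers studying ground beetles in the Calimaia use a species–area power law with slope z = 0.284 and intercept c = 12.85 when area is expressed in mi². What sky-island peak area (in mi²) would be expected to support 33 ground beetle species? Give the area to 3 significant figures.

27.7 mi²

33 = 12.85 × A^0.284  ⇒  A^0.284 = 33/12.85 = 2.568
ln A = ln(2.568) / 0.284 = 0.9432 / 0.284 = 3.3210
A = e^3.3210 ≈ 27.69 mi²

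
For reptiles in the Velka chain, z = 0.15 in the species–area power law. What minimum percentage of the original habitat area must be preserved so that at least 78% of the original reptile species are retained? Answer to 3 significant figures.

19.1%

Need (A_new/A_old)^0.15 = 0.78, so A_new/A_old = 0.78^(1/0.15) = 0.78^6.667
ln(A_new/A_old) = ln 0.78 / 0.15 = -0.2485 / 0.15 = -1.6564
A_new/A_old = e^-1.6564 ≈ 0.1908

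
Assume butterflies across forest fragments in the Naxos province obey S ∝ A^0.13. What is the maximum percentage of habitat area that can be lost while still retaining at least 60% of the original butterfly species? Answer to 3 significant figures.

98.0%

Need (A_new/A_old)^0.13 = 0.6, so A_new/A_old = 0.6^(1/0.13) = 0.6^7.692
ln(A_new/A_old) = ln 0.6 / 0.13 = -0.5108 / 0.13 = -3.9294
A_new/A_old = e^-3.9294 ≈ 0.01965
Fraction that can be lost = 1 − 0.01965 = 0.9803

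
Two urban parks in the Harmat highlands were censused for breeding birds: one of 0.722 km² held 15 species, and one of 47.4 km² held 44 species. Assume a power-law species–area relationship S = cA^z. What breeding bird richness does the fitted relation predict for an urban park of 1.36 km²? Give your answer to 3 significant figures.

17.7

z = ln(44/15) / ln(47.4/0.722) = 1.0761 / 4.1844 = 0.2572
c = 15 / 0.722^0.2572 = 15 / 0.9196 = 16.31
S₃ = 16.31 × 1.36^0.2572 = 16.31 × 1.082 ≈ 17.65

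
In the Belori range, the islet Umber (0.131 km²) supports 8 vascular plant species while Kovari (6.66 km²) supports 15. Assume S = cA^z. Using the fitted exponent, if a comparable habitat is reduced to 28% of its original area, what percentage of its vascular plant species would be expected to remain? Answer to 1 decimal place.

z = ln(15/8) / ln(6.66/0.131) = 0.6286 / 3.9287 = 0.1600
S_new/S_old = (A_new/A_old)^z = 0.28^0.1600 = exp(0.1600 × -1.2730) = 0.8157

81.6%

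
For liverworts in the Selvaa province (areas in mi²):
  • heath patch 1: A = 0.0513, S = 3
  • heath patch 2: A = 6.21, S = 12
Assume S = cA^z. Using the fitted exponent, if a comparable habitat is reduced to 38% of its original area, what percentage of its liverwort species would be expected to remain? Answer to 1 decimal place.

z = ln(12/3) / ln(6.21/0.0513) = 1.3863 / 4.7962 = 0.2890
S_new/S_old = (A_new/A_old)^z = 0.38^0.2890 = exp(0.2890 × -0.9676) = 0.756

75.6%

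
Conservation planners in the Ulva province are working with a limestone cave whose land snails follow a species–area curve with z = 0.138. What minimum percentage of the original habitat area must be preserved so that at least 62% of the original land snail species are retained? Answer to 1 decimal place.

3.1%

Need (A_new/A_old)^0.138 = 0.62, so A_new/A_old = 0.62^(1/0.138) = 0.62^7.246
ln(A_new/A_old) = ln 0.62 / 0.138 = -0.4780 / 0.138 = -3.4640
A_new/A_old = e^-3.4640 ≈ 0.0313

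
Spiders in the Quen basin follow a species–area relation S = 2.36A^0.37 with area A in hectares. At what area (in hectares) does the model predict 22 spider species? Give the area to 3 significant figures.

22 = 2.36 × A^0.37  ⇒  A^0.37 = 22/2.36 = 9.322
ln A = ln(9.322) / 0.37 = 2.2324 / 0.37 = 6.0335
A = e^6.0335 ≈ 417.2 hectares

417 hectares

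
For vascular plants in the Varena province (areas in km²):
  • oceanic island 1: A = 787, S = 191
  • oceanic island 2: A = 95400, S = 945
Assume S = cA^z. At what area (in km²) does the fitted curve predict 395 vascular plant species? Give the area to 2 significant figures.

z = ln(945/191) / ln(95400/787) = 1.5989 / 4.7976 = 0.3333
c = 191 / 787^0.3333 = 191 / 9.229 = 20.7
A = (395/20.7)^(1/0.3333) ⇒ ln A = ln(19.09)/0.3333 = 8.8485
A = e^8.8485 ≈ 6964 km²

7000 km²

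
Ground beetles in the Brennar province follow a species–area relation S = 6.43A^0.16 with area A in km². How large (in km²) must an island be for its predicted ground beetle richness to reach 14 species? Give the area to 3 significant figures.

14 = 6.43 × A^0.16  ⇒  A^0.16 = 14/6.43 = 2.177
ln A = ln(2.177) / 0.16 = 0.7781 / 0.16 = 4.8630
A = e^4.8630 ≈ 129.4 km²

129 km²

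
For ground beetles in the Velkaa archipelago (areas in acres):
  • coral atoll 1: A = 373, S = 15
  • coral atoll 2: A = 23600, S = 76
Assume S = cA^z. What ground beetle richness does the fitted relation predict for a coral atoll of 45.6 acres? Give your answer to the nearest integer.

z = ln(76/15) / ln(23600/373) = 1.6227 / 4.1474 = 0.3913
c = 15 / 373^0.3913 = 15 / 10.14 = 1.479
S₃ = 1.479 × 45.6^0.3913 = 1.479 × 4.457 ≈ 6.591

7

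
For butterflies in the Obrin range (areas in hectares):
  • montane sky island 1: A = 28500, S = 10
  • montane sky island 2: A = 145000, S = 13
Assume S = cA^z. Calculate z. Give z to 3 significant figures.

Taking logs: ln S = ln c + z ln A, so z = (ln S₂ − ln S₁)/(ln A₂ − ln A₁).
z = ln(13/10) / ln(145000/28500) = ln(1.3) / ln(5.088) = 0.2624 / 1.6268 = 0.1613

0.161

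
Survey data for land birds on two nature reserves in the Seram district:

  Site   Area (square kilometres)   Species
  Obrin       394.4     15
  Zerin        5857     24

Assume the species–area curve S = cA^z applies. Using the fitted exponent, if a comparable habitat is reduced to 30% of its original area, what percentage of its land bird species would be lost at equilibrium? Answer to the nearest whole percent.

19%

z = ln(24/15) / ln(5857/394.4) = 0.4700 / 2.6980 = 0.1742
S_new/S_old = (A_new/A_old)^z = 0.3^0.1742 = exp(0.1742 × -1.2040) = 0.8108
Fraction lost = 1 − 0.8108 = 0.1892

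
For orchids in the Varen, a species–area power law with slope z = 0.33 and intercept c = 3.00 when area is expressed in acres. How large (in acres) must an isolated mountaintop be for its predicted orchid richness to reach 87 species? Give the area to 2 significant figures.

87 = 3 × A^0.33  ⇒  A^0.33 = 87/3 = 29
ln A = ln(29) / 0.33 = 3.3673 / 0.33 = 10.2039
A = e^10.2039 ≈ 27009 acres

27000 acres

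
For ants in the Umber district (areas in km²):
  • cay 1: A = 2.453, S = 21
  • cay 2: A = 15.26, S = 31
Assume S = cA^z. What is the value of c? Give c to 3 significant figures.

17.3

z = ln(S₂/S₁) / ln(A₂/A₁) = ln(31/21) / ln(15.26/2.453) = 0.3895 / 1.8279 = 0.2131
c = S₁ / A₁^z = 21 / 2.453^0.2131 = 21 / 1.211 = 17.35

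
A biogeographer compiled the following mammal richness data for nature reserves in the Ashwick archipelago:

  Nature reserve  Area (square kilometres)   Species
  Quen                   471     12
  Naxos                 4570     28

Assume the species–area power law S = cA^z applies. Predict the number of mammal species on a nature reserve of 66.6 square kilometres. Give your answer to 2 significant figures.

z = ln(28/12) / ln(4570/471) = 0.8473 / 2.2724 = 0.3729
c = 12 / 471^0.3729 = 12 / 9.924 = 1.209
S₃ = 1.209 × 66.6^0.3729 = 1.209 × 4.785 ≈ 5.787

5.8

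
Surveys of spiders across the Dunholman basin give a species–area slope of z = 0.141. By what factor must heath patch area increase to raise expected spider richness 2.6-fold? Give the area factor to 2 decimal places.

877.15

(A₂/A₁)^0.141 = 2.6, so A₂/A₁ = 2.6^(1/0.141) = 2.6^7.092
ln(A₂/A₁) = ln 2.6 / 0.141 = 0.9555 / 0.141 = 6.7767
A₂/A₁ = e^6.7767 ≈ 877.1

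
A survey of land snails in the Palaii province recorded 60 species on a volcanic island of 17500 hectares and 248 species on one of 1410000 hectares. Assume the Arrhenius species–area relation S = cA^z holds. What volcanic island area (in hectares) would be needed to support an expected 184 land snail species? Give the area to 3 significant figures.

z = ln(248/60) / ln(1410000/17500) = 1.4191 / 4.3891 = 0.3233
c = 60 / 17500^0.3233 = 60 / 23.54 = 2.549
A = (184/2.549)^(1/0.3233) ⇒ ln A = ln(72.2)/0.3233 = 13.2359
A = e^13.2359 ≈ 560105 hectares

560000 hectares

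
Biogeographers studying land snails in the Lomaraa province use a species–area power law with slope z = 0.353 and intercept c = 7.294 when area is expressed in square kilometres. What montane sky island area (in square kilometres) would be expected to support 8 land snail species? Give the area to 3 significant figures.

1.30 square kilometres

8 = 7.294 × A^0.353  ⇒  A^0.353 = 8/7.294 = 1.097
ln A = ln(1.097) / 0.353 = 0.0924 / 0.353 = 0.2617
A = e^0.2617 ≈ 1.299 square kilometres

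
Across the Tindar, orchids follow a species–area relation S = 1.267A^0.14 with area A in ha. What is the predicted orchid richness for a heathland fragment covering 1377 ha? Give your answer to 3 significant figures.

3.49

S = 1.267 × 1377^0.14
ln S = ln 1.267 + 0.14 × ln 1377 = 0.2367 + 0.14 × 7.2277 = 1.2485
S = e^1.2485 ≈ 3.485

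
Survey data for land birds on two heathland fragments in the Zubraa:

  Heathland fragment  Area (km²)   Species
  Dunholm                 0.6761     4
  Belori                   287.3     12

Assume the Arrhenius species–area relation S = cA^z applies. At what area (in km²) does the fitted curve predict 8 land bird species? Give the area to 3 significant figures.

z = ln(12/4) / ln(287.3/0.6761) = 1.0986 / 6.0519 = 0.1815
c = 4 / 0.6761^0.1815 = 4 / 0.9314 = 4.295
A = (8/4.295)^(1/0.1815) ⇒ ln A = ln(1.863)/0.1815 = 3.4269
A = e^3.4269 ≈ 30.78 km²

30.8 km²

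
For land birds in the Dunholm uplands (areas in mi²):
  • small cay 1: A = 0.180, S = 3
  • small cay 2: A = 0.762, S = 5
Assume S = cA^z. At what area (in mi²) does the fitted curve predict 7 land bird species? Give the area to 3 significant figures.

1.97 mi²

z = ln(5/3) / ln(0.762/0.18) = 0.5108 / 1.4430 = 0.3540
c = 3 / 0.18^0.3540 = 3 / 0.545 = 5.505
A = (7/5.505)^(1/0.3540) ⇒ ln A = ln(1.272)/0.3540 = 0.6787
A = e^0.6787 ≈ 1.971 mi²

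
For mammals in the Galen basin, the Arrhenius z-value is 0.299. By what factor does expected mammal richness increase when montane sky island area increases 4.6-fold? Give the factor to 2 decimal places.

S₂/S₁ = (A₂/A₁)^z = 4.6^0.299
ln(S₂/S₁) = 0.299 × ln 4.6 = 0.299 × 1.5261 = 0.4563
S₂/S₁ = e^0.4563 ≈ 1.578

1.58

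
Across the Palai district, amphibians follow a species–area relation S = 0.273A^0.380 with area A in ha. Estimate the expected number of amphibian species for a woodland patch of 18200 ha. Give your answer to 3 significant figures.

S = 0.273 × 18200^0.38
ln S = ln 0.273 + 0.38 × ln 18200 = -1.2983 + 0.38 × 9.8092 = 2.4292
S = e^2.4292 ≈ 11.35

11.3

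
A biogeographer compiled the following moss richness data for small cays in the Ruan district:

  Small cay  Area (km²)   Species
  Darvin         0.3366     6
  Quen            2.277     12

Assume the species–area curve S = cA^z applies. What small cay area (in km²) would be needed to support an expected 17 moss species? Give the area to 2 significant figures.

z = ln(12/6) / ln(2.277/0.3366) = 0.6931 / 1.9117 = 0.3626
c = 6 / 0.3366^0.3626 = 6 / 0.6738 = 8.904
A = (17/8.904)^(1/0.3626) ⇒ ln A = ln(1.909)/0.3626 = 1.7835
A = e^1.7835 ≈ 5.951 km²

6.0 km²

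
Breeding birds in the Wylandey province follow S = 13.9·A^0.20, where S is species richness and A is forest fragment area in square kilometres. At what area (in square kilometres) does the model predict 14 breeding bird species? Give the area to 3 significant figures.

1.04 square kilometres

14 = 13.9 × A^0.2  ⇒  A^0.2 = 14/13.9 = 1.007
ln A = ln(1.007) / 0.2 = 0.0072 / 0.2 = 0.0358
A = e^0.0358 ≈ 1.036 square kilometres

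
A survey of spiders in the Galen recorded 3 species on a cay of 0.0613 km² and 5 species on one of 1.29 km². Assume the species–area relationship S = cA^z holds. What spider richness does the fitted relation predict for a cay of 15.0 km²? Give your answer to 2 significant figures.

z = ln(5/3) / ln(1.29/0.0613) = 0.5108 / 3.0466 = 0.1677
c = 3 / 0.0613^0.1677 = 3 / 0.6262 = 4.791
S₃ = 4.791 × 15^0.1677 = 4.791 × 1.575 ≈ 7.544

7.5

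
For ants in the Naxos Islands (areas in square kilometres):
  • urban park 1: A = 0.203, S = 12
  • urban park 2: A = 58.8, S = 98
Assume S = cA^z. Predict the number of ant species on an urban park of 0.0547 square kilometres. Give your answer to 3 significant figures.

7.38

z = ln(98/12) / ln(58.8/0.203) = 2.1001 / 5.6687 = 0.3705
c = 12 / 0.203^0.3705 = 12 / 0.5539 = 21.66
S₃ = 21.66 × 0.0547^0.3705 = 21.66 × 0.3408 ≈ 7.382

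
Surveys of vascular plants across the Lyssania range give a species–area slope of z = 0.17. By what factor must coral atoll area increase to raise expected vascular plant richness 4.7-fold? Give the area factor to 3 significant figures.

8980

(A₂/A₁)^0.17 = 4.7, so A₂/A₁ = 4.7^(1/0.17) = 4.7^5.882
ln(A₂/A₁) = ln 4.7 / 0.17 = 1.5476 / 0.17 = 9.1033
A₂/A₁ = e^9.1033 ≈ 8985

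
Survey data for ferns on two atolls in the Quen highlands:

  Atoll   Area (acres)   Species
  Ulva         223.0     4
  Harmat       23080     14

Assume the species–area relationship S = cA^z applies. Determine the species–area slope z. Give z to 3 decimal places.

0.270

Taking logs: ln S = ln c + z ln A, so z = (ln S₂ − ln S₁)/(ln A₂ − ln A₁).
z = ln(14/4) / ln(23080/223) = ln(3.5) / ln(103.5) = 1.2528 / 4.6395 = 0.2700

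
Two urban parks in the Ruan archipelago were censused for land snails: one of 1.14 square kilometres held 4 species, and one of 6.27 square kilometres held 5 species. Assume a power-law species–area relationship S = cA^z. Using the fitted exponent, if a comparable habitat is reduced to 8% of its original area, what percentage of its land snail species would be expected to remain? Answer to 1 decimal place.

71.8%

z = ln(5/4) / ln(6.27/1.14) = 0.2231 / 1.7047 = 0.1309
S_new/S_old = (A_new/A_old)^z = 0.08^0.1309 = exp(0.1309 × -2.5257) = 0.7185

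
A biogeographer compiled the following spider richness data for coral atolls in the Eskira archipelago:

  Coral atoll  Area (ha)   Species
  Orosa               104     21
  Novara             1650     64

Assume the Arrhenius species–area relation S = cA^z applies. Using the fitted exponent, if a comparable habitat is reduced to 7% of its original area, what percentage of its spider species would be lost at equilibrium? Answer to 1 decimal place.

z = ln(64/21) / ln(1650/104) = 1.1144 / 2.7641 = 0.4031
S_new/S_old = (A_new/A_old)^z = 0.07^0.4031 = exp(0.4031 × -2.6593) = 0.3423
Fraction lost = 1 − 0.3423 = 0.6577

65.8%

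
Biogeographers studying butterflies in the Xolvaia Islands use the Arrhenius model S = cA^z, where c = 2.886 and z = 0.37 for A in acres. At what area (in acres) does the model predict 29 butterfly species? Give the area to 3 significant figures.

29 = 2.886 × A^0.37  ⇒  A^0.37 = 29/2.886 = 10.05
ln A = ln(10.05) / 0.37 = 2.3074 / 0.37 = 6.2363
A = e^6.2363 ≈ 511 acres

511 acres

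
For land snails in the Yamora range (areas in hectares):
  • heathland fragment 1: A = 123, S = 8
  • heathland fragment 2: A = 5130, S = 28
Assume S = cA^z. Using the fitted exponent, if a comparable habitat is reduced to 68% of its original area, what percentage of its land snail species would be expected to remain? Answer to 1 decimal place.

z = ln(28/8) / ln(5130/123) = 1.2528 / 3.7307 = 0.3358
S_new/S_old = (A_new/A_old)^z = 0.68^0.3358 = exp(0.3358 × -0.3857) = 0.8785

87.9%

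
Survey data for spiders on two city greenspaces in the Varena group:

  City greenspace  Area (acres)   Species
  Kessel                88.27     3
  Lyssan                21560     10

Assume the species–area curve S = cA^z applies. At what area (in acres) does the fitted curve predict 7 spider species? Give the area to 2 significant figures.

z = ln(10/3) / ln(21560/88.27) = 1.2040 / 5.4982 = 0.2190
c = 3 / 88.27^0.2190 = 3 / 2.667 = 1.125
A = (7/1.125)^(1/0.2190) ⇒ ln A = ln(6.224)/0.2190 = 8.3498
A = e^8.3498 ≈ 4229 acres

4200 acres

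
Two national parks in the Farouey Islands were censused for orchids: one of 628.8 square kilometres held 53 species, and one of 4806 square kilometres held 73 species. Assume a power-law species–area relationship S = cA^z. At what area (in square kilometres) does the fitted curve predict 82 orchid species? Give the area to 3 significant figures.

10100 square kilometres

z = ln(73/53) / ln(4806/628.8) = 0.3202 / 2.0338 = 0.1574
c = 53 / 628.8^0.1574 = 53 / 2.758 = 19.22
A = (82/19.22)^(1/0.1574) ⇒ ln A = ln(4.267)/0.1574 = 9.2161
A = e^9.2161 ≈ 10058 square kilometres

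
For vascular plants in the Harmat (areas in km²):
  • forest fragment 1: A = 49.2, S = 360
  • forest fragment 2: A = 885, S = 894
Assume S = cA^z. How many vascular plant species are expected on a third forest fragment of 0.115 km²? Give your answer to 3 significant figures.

53.5

z = ln(894/360) / ln(885/49.2) = 0.9096 / 2.8897 = 0.3148
c = 360 / 49.2^0.3148 = 360 / 3.409 = 105.6
S₃ = 105.6 × 0.115^0.3148 = 105.6 × 0.5062 ≈ 53.46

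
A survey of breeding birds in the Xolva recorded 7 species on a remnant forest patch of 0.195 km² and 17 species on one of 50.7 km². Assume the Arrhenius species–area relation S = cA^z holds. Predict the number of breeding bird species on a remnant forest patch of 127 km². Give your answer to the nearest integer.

20

z = ln(17/7) / ln(50.7/0.195) = 0.8873 / 5.5607 = 0.1596
c = 7 / 0.195^0.1596 = 7 / 0.7704 = 9.086
S₃ = 9.086 × 127^0.1596 = 9.086 × 2.166 ≈ 19.68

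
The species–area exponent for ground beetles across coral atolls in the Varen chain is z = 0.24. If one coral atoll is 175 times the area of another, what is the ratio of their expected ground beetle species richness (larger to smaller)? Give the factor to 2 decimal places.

S₂/S₁ = (A₂/A₁)^z = 175^0.24
ln(S₂/S₁) = 0.24 × ln 175 = 0.24 × 5.1648 = 1.2395
S₂/S₁ = e^1.2395 ≈ 3.454

3.45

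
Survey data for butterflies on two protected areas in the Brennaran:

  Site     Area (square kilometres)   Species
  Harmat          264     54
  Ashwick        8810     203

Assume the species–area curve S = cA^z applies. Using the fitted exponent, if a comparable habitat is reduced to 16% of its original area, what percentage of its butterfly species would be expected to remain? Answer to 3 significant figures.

50.1%

z = ln(203/54) / ln(8810/264) = 1.3242 / 3.5077 = 0.3775
S_new/S_old = (A_new/A_old)^z = 0.16^0.3775 = exp(0.3775 × -1.8326) = 0.5007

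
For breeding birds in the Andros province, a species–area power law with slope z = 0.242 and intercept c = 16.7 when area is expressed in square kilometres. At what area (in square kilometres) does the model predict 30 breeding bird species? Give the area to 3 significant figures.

11.3 square kilometres

30 = 16.7 × A^0.242  ⇒  A^0.242 = 30/16.7 = 1.796
ln A = ln(1.796) / 0.242 = 0.5858 / 0.242 = 2.4206
A = e^2.4206 ≈ 11.25 square kilometres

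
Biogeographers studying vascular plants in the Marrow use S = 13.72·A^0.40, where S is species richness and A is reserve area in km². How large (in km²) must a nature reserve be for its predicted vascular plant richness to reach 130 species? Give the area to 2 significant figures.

280 km²

130 = 13.72 × A^0.4  ⇒  A^0.4 = 130/13.72 = 9.475
ln A = ln(9.475) / 0.4 = 2.2487 / 0.4 = 5.6217
A = e^5.6217 ≈ 276.4 km²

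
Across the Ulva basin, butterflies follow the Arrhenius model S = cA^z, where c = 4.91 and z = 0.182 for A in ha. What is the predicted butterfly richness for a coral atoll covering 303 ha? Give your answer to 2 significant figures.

14

S = 4.91 × 303^0.182
ln S = ln 4.91 + 0.182 × ln 303 = 1.5913 + 0.182 × 5.7137 = 2.6312
S = e^2.6312 ≈ 13.89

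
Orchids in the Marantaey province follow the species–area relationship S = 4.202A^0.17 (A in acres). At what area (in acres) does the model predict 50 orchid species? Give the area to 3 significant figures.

2120000 acres

50 = 4.202 × A^0.17  ⇒  A^0.17 = 50/4.202 = 11.9
ln A = ln(11.9) / 0.17 = 2.4765 / 0.17 = 14.5674
A = e^14.5674 ≈ 2121059 acres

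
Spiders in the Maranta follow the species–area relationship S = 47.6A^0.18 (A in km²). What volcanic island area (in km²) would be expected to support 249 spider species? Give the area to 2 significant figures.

9800 km²

249 = 47.6 × A^0.18  ⇒  A^0.18 = 249/47.6 = 5.231
ln A = ln(5.231) / 0.18 = 1.6546 / 0.18 = 9.1923
A = e^9.1923 ≈ 9822 km²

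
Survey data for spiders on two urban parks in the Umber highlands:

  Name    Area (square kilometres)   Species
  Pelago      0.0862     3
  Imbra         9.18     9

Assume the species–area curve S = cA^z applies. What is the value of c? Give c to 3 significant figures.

5.34

z = ln(S₂/S₁) / ln(A₂/A₁) = ln(9/3) / ln(9.18/0.0862) = 1.0986 / 4.6681 = 0.2353
c = S₁ / A₁^z = 3 / 0.0862^0.2353 = 3 / 0.5617 = 5.341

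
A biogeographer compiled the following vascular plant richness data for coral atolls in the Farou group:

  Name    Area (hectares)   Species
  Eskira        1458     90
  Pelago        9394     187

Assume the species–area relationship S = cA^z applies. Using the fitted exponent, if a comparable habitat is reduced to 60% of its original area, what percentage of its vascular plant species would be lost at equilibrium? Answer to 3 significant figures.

18.2%

z = ln(187/90) / ln(9394/1458) = 0.7313 / 1.8630 = 0.3925
S_new/S_old = (A_new/A_old)^z = 0.6^0.3925 = exp(0.3925 × -0.5108) = 0.8183
Fraction lost = 1 − 0.8183 = 0.1817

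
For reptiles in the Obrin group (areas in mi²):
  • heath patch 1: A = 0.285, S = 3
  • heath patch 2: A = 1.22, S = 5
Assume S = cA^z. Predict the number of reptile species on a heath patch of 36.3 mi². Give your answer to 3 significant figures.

z = ln(5/3) / ln(1.22/0.285) = 0.5108 / 1.4541 = 0.3513
c = 3 / 0.285^0.3513 = 3 / 0.6434 = 4.663
S₃ = 4.663 × 36.3^0.3513 = 4.663 × 3.532 ≈ 16.47

16.5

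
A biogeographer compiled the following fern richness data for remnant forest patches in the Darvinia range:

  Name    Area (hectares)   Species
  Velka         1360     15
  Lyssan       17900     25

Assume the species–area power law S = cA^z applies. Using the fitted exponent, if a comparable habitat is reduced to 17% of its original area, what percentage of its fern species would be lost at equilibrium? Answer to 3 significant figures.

z = ln(25/15) / ln(17900/1360) = 0.5108 / 2.5773 = 0.1982
S_new/S_old = (A_new/A_old)^z = 0.17^0.1982 = exp(0.1982 × -1.7720) = 0.7038
Fraction lost = 1 − 0.7038 = 0.2962

29.6%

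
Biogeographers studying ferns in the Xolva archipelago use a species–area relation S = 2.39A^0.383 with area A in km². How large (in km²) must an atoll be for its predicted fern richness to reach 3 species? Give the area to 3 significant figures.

3 = 2.39 × A^0.383  ⇒  A^0.383 = 3/2.39 = 1.255
ln A = ln(1.255) / 0.383 = 0.2273 / 0.383 = 0.5935
A = e^0.5935 ≈ 1.81 km²

1.81 km²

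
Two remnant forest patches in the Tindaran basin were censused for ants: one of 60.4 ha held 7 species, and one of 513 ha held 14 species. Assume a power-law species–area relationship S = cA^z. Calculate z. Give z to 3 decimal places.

0.324

Taking logs: ln S = ln c + z ln A, so z = (ln S₂ − ln S₁)/(ln A₂ − ln A₁).
z = ln(14/7) / ln(513/60.4) = ln(2) / ln(8.493) = 0.6931 / 2.1393 = 0.3240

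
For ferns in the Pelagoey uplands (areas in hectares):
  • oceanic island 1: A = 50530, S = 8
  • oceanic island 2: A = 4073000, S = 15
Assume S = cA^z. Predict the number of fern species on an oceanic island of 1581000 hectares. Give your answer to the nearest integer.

13

z = ln(15/8) / ln(4073000/50530) = 0.6286 / 4.3896 = 0.1432
c = 8 / 50530^0.1432 = 8 / 4.716 = 1.696
S₃ = 1.696 × 1581000^0.1432 = 1.696 × 7.722 ≈ 13.1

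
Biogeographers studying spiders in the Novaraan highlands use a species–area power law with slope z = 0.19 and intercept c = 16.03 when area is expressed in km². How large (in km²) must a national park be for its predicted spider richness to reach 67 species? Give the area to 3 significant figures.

67 = 16.03 × A^0.19  ⇒  A^0.19 = 67/16.03 = 4.18
ln A = ln(4.18) / 0.19 = 1.4302 / 0.19 = 7.5275
A = e^7.5275 ≈ 1859 km²

1860 km²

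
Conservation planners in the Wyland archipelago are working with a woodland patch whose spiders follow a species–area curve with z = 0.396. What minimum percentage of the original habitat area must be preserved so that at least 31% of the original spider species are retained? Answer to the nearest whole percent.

Need (A_new/A_old)^0.396 = 0.31, so A_new/A_old = 0.31^(1/0.396) = 0.31^2.525
ln(A_new/A_old) = ln 0.31 / 0.396 = -1.1712 / 0.396 = -2.9575
A_new/A_old = e^-2.9575 ≈ 0.05195

5%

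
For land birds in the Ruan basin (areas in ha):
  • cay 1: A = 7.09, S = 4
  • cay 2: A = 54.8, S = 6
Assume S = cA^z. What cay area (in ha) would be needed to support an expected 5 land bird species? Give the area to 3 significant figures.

21.8 ha

z = ln(6/4) / ln(54.8/7.09) = 0.4055 / 2.0450 = 0.1983
c = 4 / 7.09^0.1983 = 4 / 1.475 = 2.713
A = (5/2.713)^(1/0.1983) ⇒ ln A = ln(1.843)/0.1983 = 3.0841
A = e^3.0841 ≈ 21.85 ha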